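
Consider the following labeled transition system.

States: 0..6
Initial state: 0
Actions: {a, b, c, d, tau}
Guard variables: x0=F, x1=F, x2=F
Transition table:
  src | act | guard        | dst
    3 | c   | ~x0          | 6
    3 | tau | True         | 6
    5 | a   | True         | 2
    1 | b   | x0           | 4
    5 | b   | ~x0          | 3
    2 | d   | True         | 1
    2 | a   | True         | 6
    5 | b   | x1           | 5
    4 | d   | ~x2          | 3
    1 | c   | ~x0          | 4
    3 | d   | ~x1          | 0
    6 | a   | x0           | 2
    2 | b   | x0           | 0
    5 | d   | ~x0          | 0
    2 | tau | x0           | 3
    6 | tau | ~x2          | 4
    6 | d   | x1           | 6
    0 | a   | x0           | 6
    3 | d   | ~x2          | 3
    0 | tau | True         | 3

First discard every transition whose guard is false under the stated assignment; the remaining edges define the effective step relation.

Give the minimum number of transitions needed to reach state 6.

Answer: 2

Analysis:
BFS to 6:
  L0 = {0}
  L1 = {3}
  L2 = {6}
6 enters at depth 2; path tau·c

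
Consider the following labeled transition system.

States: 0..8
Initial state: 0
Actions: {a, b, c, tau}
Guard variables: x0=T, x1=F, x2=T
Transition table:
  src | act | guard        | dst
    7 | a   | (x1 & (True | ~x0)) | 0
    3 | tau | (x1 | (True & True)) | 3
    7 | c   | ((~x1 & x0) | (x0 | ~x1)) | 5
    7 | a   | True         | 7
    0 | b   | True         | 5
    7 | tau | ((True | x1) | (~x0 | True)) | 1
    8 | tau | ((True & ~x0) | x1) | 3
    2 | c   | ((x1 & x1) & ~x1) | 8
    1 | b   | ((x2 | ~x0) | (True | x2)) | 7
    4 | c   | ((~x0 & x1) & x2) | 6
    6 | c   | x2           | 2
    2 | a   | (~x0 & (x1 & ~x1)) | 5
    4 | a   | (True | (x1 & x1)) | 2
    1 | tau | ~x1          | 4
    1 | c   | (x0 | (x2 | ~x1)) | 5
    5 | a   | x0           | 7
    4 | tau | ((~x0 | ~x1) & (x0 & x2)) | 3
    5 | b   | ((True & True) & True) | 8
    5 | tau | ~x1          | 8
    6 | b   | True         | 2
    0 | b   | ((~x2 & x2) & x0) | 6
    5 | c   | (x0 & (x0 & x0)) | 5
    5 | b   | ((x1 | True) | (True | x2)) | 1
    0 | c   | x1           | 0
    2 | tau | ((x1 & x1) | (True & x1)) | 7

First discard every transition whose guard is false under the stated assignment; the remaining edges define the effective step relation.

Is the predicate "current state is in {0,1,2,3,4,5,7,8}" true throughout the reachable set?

Allowed set {0,1,2,3,4,5,7,8}
R = {0,1,2,3,4,5,7,8}
  0: ✓
  1: ✓
  2: ✓
  3: ✓
  4: ✓
  5: ✓
  7: ✓
  8: ✓

Answer: INVARIANT HOLDS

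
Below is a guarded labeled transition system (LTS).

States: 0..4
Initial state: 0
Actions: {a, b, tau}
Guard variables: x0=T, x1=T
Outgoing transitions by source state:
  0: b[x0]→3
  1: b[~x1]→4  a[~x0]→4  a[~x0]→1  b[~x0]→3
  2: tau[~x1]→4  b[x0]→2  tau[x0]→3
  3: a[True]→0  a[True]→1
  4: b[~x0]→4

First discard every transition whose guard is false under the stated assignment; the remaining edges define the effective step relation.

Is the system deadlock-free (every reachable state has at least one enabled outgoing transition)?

Answer: DEADLOCK at state 1

Analysis:
R = {0,1,3}
  0: b→3  [1 exit(s)]
  1: ∅  [no exit]
  3: a→0  a→1  [2 exit(s)]
trace reaching 1: b·a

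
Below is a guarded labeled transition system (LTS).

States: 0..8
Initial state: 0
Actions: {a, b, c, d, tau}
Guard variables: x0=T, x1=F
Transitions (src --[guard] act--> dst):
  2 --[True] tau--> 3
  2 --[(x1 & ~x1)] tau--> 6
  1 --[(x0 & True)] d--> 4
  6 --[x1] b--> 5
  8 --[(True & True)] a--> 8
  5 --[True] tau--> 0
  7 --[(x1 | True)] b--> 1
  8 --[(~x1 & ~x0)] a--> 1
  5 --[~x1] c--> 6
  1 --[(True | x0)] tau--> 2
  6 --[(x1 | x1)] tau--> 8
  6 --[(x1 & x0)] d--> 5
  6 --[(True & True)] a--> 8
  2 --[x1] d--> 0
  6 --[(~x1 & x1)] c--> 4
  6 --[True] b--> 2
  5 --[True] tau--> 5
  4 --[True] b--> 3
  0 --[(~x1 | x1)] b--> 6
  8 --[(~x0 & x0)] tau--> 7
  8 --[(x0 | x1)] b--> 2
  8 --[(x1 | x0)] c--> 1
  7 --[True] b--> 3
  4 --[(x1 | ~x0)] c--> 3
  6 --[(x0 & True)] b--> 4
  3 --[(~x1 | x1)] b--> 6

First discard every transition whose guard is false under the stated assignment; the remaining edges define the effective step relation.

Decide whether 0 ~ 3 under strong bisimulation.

Compute ~ classes (split until stable):
  P[0] = {{0,1,2,3,4,5,6,7,8}}
  P[1] = {{0,3,4,7},{1},{2},{5},{6},{8}}
  P[2] = {{0,3},{1},{2},{4},{5},{6},{7},{8}}
Fixed point at round 3; 8 class(es).
[0]={0,3}  [3]={0,3}

Answer: BISIMILAR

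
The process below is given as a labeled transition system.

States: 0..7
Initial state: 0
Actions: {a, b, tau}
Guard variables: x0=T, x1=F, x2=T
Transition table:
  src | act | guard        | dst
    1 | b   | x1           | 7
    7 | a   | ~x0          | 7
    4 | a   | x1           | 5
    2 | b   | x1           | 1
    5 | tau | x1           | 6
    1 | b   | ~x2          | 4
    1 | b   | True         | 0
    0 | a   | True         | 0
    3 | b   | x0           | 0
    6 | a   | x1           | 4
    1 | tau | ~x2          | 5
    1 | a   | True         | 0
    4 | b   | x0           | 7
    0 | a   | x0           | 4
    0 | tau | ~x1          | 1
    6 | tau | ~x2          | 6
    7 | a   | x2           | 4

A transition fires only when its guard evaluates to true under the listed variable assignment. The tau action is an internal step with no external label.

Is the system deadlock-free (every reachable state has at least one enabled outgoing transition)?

Answer: DEADLOCK-FREE

Working:
Reach set: {0,1,4,7}
  0: a→0  a→4  tau→1  [3 exit(s)]
  1: a→0  b→0  [2 exit(s)]
  4: b→7  [1 exit(s)]
  7: a→4  [1 exit(s)]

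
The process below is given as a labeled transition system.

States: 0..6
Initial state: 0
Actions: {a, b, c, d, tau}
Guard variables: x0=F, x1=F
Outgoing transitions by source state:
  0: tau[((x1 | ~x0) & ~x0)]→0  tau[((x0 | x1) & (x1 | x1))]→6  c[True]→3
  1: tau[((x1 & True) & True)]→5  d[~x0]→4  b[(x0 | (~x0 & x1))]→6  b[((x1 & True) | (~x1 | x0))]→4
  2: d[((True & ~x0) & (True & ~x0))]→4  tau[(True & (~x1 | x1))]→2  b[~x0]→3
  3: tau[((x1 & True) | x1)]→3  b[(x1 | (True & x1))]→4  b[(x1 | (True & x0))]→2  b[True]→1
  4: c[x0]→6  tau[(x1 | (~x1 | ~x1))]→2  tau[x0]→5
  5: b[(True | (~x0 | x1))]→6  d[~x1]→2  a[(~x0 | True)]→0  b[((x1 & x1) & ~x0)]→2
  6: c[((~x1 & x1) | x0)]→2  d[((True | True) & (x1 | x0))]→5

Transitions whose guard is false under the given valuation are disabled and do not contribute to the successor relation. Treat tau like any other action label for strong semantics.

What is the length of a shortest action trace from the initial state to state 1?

Answer: 2

Working:
Breadth-first toward 1:
  L0 = {0}
  L1 = {3}
  L2 = {1}
depth(1)=2, e.g. c·b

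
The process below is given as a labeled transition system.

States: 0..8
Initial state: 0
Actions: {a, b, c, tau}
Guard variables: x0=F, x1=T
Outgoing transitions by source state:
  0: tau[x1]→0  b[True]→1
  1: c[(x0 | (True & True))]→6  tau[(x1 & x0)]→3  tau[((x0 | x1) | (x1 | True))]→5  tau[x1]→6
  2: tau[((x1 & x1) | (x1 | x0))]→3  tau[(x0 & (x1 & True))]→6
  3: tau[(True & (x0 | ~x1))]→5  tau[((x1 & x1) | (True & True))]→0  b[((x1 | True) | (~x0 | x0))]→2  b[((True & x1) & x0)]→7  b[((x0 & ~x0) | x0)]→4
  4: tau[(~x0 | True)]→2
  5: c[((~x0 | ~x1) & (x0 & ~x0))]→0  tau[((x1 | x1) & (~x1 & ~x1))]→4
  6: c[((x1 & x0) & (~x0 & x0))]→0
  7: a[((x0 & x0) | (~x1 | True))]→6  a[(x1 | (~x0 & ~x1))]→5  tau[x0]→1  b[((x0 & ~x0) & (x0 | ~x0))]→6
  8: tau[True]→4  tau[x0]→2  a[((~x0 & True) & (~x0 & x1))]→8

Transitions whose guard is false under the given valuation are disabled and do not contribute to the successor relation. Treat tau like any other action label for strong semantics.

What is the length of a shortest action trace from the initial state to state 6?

Answer: 2

Analysis:
Breadth-first toward 6:
  L0 = {0}
  L1 = {1}
  L2 = {5,6}
depth(6)=2, e.g. b·c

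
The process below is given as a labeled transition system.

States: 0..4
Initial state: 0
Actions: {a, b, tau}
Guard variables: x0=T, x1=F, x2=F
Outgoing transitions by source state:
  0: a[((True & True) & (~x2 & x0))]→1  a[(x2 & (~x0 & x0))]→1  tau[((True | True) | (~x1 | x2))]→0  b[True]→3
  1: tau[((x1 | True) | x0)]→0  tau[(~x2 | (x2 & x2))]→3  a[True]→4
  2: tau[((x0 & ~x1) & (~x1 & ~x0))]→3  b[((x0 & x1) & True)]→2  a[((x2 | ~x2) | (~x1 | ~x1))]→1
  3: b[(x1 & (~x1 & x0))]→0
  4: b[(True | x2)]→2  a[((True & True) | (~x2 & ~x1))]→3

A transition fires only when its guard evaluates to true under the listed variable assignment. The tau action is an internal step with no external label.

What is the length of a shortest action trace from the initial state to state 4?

Answer: 2

Working:
Breadth-first toward 4:
  depth 0: {0}
  depth 1: {1,3}
  depth 2: {4}
depth(4)=2, e.g. a·a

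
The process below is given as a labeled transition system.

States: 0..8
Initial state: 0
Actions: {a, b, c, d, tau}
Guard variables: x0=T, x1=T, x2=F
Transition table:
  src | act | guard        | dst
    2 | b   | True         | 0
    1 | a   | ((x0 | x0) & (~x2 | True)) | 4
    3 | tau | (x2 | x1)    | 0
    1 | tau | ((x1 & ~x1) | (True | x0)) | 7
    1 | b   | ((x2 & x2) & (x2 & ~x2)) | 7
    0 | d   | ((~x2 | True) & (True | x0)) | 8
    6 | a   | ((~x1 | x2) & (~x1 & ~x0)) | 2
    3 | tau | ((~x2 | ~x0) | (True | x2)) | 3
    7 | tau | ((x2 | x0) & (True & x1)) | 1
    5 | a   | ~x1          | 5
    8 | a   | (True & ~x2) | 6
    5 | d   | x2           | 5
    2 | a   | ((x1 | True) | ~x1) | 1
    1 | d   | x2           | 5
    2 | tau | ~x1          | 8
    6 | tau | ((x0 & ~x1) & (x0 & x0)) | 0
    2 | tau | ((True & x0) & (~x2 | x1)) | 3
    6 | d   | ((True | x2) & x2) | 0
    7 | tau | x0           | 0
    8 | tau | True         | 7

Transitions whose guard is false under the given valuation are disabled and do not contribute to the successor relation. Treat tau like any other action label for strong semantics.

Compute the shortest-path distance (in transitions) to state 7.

Answer: 2

Working:
Layered search for 7:
  Layer 0: {0}
  Layer 1: {8}
  Layer 2: {6,7}
7 enters at depth 2; path d·tau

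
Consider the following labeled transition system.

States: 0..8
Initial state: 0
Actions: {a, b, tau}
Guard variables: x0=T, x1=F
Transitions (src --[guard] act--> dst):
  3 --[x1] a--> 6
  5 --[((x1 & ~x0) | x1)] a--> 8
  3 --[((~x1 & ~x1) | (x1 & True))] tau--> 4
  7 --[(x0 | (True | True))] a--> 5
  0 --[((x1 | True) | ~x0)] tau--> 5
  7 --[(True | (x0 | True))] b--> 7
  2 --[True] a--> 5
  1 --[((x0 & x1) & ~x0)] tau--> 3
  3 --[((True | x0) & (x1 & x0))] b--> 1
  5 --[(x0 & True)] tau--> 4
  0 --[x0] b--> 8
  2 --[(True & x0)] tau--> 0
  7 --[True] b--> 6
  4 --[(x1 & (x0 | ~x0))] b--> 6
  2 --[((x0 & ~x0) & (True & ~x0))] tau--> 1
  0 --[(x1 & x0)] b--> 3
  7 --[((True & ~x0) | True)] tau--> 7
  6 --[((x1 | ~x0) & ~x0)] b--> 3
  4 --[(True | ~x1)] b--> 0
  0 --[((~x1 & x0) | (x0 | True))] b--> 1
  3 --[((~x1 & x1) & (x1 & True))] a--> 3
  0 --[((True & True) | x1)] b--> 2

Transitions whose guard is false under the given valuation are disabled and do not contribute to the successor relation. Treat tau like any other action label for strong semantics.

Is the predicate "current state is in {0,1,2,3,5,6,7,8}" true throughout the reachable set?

Answer: INVARIANT VIOLATED at state 4

Working:
Inv-set: {0,1,2,3,5,6,7,8}
R = {0,1,2,4,5,8}
  0: ok
  1: ok
  2: ok
  4: outside
  5: ok
  8: ok
reach 4 via tau·tau — violates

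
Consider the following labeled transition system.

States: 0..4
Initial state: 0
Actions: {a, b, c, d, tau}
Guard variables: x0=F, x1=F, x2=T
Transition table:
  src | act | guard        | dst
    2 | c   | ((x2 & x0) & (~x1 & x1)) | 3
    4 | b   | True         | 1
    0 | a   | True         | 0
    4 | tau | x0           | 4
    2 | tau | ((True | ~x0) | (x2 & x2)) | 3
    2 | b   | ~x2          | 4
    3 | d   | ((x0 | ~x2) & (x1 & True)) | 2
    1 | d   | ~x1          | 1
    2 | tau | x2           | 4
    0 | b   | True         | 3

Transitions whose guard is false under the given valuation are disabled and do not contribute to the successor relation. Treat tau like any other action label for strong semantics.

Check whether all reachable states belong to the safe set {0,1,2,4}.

Answer: INVARIANT VIOLATED at state 3

Analysis:
Inv-set: {0,1,2,4}
Reach set: {0,3}
  0: ok
  3: VIOLATES
counterexample path to 3: b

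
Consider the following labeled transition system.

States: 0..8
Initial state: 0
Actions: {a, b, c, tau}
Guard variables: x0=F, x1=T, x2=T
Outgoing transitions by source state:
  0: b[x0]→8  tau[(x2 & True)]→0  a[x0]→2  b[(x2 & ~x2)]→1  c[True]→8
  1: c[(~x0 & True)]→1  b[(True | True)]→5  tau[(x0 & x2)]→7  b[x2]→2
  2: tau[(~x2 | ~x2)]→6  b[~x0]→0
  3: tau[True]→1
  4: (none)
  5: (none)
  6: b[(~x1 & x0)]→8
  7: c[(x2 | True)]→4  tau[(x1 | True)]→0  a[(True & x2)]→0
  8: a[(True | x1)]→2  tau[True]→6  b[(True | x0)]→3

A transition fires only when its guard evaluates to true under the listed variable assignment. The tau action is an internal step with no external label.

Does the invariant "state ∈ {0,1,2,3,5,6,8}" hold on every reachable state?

Inv-set: {0,1,2,3,5,6,8}
Reachable = {0,1,2,3,5,6,8}
  0: ok
  1: ok
  2: ok
  3: ok
  5: ok
  6: ok
  8: ok

Answer: INVARIANT HOLDS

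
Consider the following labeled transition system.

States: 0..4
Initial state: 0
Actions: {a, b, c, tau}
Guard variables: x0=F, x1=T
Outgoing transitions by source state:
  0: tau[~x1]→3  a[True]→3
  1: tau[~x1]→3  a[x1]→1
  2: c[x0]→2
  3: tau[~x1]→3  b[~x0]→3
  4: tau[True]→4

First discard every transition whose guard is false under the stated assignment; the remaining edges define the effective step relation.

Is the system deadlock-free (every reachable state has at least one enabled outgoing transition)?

R = {0,3}
  0: a→3  [1 exit(s)]
  3: b→3  [1 exit(s)]

Answer: DEADLOCK-FREE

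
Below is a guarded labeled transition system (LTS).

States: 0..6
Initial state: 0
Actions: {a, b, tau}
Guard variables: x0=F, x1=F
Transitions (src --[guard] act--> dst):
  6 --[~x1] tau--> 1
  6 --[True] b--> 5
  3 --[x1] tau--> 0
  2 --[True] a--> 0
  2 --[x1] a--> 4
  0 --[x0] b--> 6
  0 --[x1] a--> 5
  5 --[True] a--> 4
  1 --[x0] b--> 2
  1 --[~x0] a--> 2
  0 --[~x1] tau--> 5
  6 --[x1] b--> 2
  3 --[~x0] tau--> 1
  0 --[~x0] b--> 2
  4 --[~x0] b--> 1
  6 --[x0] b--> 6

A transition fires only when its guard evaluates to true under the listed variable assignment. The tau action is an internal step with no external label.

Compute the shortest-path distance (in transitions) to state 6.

Breadth-first toward 6:
  L0 = {0}
  L1 = {2,5}
  L2 = {4}
  L3 = {1}
6 never appears.

Answer: UNREACHABLE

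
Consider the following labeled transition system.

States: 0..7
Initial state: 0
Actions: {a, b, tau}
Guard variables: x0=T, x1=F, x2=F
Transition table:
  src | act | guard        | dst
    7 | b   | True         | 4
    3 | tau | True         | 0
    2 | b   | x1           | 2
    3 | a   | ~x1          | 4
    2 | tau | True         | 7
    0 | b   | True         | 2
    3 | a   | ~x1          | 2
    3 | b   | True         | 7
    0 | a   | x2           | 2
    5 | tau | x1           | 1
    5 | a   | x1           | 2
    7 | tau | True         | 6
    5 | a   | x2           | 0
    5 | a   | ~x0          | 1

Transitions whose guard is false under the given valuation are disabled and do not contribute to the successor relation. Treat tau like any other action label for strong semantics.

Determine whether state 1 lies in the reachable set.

After dropping false guards: 8 live edges.
depth 0: {0}
depth 1: {2}  total {0,2}
depth 2: {7}  total {0,2,7}
depth 3: {4,6}  total {0,2,4,6,7}
R = {0,2,4,6,7}

Answer: UNREACHABLE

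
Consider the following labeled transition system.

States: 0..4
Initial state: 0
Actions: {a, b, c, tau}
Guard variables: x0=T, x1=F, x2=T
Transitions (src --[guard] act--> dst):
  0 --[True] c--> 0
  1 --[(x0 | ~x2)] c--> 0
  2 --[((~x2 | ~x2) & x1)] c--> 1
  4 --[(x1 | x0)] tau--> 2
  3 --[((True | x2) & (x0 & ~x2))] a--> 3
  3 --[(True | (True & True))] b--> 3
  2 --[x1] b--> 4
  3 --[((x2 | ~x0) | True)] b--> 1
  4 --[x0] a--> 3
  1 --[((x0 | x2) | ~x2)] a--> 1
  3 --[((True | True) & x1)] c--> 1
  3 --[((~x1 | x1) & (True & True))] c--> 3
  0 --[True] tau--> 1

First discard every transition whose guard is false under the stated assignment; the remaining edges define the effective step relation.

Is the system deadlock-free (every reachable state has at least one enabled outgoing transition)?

Answer: DEADLOCK-FREE

Analysis:
Reachable = {0,1}
  0: c→0  tau→1  [2 out]
  1: a→1  c→0  [2 out]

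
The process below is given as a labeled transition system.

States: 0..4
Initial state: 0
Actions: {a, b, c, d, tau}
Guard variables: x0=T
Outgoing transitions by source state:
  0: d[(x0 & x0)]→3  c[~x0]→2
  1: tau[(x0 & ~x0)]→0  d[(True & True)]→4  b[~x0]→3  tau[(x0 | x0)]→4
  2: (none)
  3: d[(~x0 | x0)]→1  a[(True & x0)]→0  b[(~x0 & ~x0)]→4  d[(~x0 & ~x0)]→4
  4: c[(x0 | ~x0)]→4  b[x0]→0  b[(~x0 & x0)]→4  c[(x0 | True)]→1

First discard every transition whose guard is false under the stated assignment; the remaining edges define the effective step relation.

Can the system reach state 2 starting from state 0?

Answer: UNREACHABLE

Trace:
8 transition(s) survive guard evaluation.
L0 = {0}
L1 = {3}  total {0,3}
L2 = {1}  total {0,1,3}
L3 = {4}  total {0,1,3,4}
R = {0,1,3,4}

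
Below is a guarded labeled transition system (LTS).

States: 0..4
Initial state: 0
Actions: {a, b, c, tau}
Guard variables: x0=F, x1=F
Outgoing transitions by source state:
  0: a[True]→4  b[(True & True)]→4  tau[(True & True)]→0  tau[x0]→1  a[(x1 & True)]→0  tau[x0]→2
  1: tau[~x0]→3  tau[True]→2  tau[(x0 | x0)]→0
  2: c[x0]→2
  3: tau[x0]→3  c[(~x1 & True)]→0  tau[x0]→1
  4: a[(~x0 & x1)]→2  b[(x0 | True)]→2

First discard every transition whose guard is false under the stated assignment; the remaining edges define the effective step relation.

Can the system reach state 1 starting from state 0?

After dropping false guards: 7 live edges.
Layer 0: {0}
Layer 1: {4}  cumulative {0,4}
Layer 2: {2}  cumulative {0,2,4}
Reachable = {0,2,4}

Answer: UNREACHABLE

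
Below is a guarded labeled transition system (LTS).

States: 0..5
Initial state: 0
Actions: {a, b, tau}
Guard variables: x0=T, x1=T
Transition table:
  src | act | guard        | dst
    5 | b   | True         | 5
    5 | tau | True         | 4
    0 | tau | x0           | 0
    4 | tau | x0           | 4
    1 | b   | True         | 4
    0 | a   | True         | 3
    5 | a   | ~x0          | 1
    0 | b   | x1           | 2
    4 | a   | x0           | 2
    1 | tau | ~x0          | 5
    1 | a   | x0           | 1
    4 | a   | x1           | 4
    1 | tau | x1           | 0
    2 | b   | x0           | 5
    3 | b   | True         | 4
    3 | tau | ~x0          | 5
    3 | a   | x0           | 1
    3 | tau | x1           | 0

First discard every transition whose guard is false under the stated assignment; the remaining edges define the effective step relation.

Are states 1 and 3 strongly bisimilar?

Answer: BISIMILAR

Trace:
Compute ~ classes (split until stable):
  P[0] = {{0,1,2,3,4,5}}
  P[1] = {{0,1,3},{2},{4},{5}}
  P[2] = {{0},{1,3},{2},{4},{5}}
stable after 3 split(s): 5 block(s)
[1]={1,3}  [3]={1,3}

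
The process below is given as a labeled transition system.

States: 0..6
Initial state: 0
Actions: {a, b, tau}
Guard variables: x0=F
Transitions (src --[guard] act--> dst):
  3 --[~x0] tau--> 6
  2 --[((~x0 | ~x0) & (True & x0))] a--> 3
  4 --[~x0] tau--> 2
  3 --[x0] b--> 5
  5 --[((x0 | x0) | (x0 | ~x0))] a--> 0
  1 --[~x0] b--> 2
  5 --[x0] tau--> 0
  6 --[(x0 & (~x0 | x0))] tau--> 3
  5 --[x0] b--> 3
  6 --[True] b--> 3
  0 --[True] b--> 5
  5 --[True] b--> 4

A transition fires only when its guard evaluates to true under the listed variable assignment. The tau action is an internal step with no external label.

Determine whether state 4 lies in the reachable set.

Answer: REACHABLE

Working:
After dropping false guards: 7 live edges.
depth 0: {0}
depth 1: {5}  cumulative {0,5}
depth 2: {4}  cumulative {0,4,5}
depth 3: {2}  cumulative {0,2,4,5}
R = {0,2,4,5}
witness 4: b·b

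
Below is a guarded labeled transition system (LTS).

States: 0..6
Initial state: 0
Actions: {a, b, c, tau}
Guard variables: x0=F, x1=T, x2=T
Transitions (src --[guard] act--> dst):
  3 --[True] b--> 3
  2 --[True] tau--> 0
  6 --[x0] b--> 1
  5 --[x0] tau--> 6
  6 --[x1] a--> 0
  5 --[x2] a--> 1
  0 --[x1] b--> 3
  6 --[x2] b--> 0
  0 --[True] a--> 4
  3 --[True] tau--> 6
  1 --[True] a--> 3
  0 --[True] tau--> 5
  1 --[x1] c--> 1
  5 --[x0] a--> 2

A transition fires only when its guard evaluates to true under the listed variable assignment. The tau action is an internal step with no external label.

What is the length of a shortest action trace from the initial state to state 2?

BFS to 2:
  depth 0: {0}
  depth 1: {3,4,5}
  depth 2: {1,6}
2 never appears.

Answer: UNREACHABLE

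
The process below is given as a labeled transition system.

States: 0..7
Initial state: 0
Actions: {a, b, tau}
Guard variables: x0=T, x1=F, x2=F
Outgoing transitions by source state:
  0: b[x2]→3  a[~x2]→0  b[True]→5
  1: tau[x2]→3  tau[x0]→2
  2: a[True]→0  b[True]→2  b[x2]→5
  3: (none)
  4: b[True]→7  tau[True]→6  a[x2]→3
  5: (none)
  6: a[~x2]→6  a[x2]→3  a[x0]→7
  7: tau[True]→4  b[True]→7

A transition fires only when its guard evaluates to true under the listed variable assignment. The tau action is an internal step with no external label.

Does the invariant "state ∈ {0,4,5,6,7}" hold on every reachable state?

Inv-set: {0,4,5,6,7}
Reachable = {0,5}
  0: ✓
  5: ✓

Answer: INVARIANT HOLDS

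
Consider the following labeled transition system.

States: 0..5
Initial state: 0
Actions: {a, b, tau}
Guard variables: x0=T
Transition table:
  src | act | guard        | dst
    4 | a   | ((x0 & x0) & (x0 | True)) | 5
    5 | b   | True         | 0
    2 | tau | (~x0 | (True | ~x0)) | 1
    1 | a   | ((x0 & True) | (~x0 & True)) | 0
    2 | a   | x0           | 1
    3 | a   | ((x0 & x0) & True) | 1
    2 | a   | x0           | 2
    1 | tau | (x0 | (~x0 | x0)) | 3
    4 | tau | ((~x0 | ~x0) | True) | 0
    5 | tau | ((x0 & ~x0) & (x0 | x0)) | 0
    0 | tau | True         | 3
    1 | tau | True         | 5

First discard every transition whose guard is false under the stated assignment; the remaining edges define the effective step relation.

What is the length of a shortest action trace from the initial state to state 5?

Layered search for 5:
  L0 = {0}
  L1 = {3}
  L2 = {1}
  L3 = {5}
first hit 5 at d=3 via tau·a·tau

Answer: 3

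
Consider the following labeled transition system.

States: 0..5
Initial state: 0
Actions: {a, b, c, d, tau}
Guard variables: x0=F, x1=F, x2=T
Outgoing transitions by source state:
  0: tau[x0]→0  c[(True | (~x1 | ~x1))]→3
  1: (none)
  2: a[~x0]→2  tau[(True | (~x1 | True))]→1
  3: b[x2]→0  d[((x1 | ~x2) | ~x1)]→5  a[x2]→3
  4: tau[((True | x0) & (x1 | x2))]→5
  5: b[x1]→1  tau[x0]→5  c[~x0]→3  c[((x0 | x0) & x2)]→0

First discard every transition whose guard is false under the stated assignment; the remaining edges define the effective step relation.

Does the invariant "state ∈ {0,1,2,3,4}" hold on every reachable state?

Inv-set: {0,1,2,3,4}
R = {0,3,5}
  0: ✓
  3: ✓
  5: ✗ unsafe
witness against invariant: c·d → 5

Answer: INVARIANT VIOLATED at state 5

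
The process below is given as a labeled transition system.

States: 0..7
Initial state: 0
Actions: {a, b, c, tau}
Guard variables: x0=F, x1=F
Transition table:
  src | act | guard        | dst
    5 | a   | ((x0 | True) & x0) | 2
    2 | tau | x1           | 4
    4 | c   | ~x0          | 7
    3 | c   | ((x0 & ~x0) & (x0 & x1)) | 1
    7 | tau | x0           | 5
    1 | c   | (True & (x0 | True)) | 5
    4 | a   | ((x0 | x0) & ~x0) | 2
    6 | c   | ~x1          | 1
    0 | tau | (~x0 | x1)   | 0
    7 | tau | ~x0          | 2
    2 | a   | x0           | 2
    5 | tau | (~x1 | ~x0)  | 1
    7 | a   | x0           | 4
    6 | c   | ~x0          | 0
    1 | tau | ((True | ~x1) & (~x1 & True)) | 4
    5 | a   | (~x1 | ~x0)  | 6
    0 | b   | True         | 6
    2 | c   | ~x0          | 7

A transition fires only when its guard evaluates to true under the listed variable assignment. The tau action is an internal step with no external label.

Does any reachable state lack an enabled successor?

Answer: DEADLOCK-FREE

Trace:
Reachable = {0,1,2,4,5,6,7}
  0: b→6  tau→0  [2 exit(s)]
  1: c→5  tau→4  [2 exit(s)]
  2: c→7  [1 exit(s)]
  4: c→7  [1 exit(s)]
  5: a→6  tau→1  [2 exit(s)]
  6: c→0  c→1  [2 exit(s)]
  7: tau→2  [1 exit(s)]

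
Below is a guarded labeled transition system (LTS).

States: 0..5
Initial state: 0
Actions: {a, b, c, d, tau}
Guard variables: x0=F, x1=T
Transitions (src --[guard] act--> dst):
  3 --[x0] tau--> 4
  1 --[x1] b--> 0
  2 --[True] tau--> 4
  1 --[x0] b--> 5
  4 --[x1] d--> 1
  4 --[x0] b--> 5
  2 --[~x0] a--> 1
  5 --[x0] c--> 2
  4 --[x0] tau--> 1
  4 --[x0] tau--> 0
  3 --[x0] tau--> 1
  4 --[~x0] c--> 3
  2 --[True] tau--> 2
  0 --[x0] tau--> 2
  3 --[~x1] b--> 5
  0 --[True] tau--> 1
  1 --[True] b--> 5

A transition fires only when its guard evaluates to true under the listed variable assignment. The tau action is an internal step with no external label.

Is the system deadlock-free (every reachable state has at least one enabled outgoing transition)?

Reach set: {0,1,5}
  0: tau→1  [1 exit(s)]
  1: b→0  b→5  [2 exit(s)]
  5: ∅  [STUCK]
trace reaching 5: tau·b

Answer: DEADLOCK at state 5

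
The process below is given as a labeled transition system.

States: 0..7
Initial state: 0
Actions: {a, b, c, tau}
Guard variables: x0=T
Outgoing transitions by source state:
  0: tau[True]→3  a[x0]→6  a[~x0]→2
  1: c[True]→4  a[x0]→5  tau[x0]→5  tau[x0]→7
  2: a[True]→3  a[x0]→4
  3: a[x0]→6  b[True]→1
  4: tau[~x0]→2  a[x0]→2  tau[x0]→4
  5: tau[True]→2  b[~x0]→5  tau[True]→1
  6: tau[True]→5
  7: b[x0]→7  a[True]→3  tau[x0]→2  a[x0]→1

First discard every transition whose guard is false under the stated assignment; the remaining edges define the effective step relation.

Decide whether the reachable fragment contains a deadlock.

Answer: DEADLOCK-FREE

Trace:
Reachable = {0,1,2,3,4,5,6,7}
  0: a→6  tau→3  [deg 2]
  1: a→5  c→4  tau→5  tau→7  [deg 4]
  2: a→3  a→4  [deg 2]
  3: a→6  b→1  [deg 2]
  4: a→2  tau→4  [deg 2]
  5: tau→1  tau→2  [deg 2]
  6: tau→5  [deg 1]
  7: a→1  a→3  b→7  tau→2  [deg 4]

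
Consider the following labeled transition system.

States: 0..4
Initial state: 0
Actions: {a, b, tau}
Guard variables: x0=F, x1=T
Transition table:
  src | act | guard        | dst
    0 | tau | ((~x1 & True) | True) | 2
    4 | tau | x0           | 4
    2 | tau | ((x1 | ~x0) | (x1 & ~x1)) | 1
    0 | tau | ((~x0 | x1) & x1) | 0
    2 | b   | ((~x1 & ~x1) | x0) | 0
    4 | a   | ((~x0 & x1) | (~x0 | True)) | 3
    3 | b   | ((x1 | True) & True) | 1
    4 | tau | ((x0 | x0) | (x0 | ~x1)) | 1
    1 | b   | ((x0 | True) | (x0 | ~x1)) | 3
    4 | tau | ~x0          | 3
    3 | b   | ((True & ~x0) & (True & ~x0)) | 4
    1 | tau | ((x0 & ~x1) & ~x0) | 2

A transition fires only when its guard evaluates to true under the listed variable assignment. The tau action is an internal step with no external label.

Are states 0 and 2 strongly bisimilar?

Bisimulation quotient by refinement:
  π0 = {{0,1,2,3,4}}
  π1 = {{0,2},{1,3},{4}}
  π2 = {{0},{1},{2},{3},{4}}
5 equivalence class(es) (converged in 3)
0∈{0}, 2∈{2}

Answer: NOT BISIMILAR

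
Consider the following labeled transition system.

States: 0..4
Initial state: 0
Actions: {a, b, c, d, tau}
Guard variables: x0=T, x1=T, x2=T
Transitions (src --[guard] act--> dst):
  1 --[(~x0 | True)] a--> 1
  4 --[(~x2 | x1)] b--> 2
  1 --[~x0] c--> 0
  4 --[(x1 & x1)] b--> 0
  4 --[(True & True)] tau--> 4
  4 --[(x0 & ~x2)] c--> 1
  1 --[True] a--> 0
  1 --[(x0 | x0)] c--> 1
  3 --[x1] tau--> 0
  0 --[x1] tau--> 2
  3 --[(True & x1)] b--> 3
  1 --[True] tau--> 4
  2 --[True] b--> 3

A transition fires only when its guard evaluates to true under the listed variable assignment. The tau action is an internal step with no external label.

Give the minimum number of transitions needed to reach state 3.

Layered search for 3:
  depth 0: {0}
  depth 1: {2}
  depth 2: {3}
first hit 3 at d=2 via tau·b

Answer: 2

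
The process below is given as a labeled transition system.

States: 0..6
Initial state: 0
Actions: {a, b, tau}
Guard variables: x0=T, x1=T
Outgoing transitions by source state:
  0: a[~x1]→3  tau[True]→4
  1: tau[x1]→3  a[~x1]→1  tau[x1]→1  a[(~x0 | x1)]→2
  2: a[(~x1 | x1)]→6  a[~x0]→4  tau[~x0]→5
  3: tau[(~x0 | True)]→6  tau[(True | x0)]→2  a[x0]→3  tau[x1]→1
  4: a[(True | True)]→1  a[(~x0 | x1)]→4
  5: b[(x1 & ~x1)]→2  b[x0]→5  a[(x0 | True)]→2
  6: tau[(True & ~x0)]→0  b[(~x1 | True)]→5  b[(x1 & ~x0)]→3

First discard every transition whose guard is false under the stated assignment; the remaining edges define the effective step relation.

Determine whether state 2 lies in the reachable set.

Answer: REACHABLE

Working:
After dropping false guards: 14 live edges.
L0 = {0}
L1 = {4}  total {0,4}
L2 = {1}  total {0,1,4}
L3 = {2,3}  total {0,1,2,3,4}
L4 = {6}  total {0,1,2,3,4,6}
L5 = {5}  total {0,1,2,3,4,5,6}
Reachable = {0,1,2,3,4,5,6}
Path to 2: tau·a·a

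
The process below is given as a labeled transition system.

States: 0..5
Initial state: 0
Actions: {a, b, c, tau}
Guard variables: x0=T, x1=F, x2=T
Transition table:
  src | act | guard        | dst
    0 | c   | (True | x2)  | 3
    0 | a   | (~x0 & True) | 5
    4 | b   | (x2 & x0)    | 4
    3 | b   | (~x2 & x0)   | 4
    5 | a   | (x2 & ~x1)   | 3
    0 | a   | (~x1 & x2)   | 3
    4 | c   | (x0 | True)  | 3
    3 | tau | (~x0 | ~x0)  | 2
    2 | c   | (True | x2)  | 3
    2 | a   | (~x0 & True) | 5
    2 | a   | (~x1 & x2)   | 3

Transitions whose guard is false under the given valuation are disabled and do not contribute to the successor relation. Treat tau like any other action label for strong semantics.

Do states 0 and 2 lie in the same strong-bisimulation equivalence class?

Answer: BISIMILAR

Analysis:
Compute ~ classes (split until stable):
  round 0: {{0,1,2,3,4,5}}
  round 1: {{0,2},{1,3},{4},{5}}
stable after 2 split(s): 4 block(s)
0∈{0,2}, 2∈{0,2}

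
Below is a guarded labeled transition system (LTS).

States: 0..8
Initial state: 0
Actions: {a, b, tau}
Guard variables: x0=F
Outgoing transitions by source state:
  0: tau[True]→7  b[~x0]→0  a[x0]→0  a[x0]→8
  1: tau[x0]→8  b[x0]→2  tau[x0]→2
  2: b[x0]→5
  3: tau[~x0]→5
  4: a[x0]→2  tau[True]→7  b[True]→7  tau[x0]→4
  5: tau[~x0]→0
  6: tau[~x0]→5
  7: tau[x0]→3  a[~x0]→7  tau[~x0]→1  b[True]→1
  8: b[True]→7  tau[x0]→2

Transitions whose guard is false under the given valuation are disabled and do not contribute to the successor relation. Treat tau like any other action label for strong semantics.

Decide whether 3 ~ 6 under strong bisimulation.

Answer: BISIMILAR

Trace:
Refine partition for ~:
  round 0: {{0,1,2,3,4,5,6,7,8}}
  round 1: {{0,4},{1,2},{3,5,6},{7},{8}}
  round 2: {{0},{1,2},{3,6},{4},{5},{7},{8}}
stable after 3 split(s): 7 block(s)
3∈{3,6}, 6∈{3,6}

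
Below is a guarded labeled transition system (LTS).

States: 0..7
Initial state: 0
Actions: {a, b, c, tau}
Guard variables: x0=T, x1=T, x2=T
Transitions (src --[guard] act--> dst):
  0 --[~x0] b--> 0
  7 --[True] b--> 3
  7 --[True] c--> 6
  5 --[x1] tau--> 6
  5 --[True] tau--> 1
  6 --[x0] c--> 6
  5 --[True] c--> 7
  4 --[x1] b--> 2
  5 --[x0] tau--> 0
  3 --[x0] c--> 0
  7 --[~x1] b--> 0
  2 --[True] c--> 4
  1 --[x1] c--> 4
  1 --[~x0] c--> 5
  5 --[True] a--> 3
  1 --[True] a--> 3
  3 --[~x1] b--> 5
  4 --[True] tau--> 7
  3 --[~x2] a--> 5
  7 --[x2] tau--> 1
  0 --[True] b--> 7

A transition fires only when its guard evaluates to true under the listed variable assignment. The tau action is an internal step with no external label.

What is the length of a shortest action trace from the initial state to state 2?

Answer: 4

Trace:
Layered search for 2:
  Layer 0: {0}
  Layer 1: {7}
  Layer 2: {1,3,6}
  Layer 3: {4}
  Layer 4: {2}
depth(2)=4, e.g. b·tau·c·b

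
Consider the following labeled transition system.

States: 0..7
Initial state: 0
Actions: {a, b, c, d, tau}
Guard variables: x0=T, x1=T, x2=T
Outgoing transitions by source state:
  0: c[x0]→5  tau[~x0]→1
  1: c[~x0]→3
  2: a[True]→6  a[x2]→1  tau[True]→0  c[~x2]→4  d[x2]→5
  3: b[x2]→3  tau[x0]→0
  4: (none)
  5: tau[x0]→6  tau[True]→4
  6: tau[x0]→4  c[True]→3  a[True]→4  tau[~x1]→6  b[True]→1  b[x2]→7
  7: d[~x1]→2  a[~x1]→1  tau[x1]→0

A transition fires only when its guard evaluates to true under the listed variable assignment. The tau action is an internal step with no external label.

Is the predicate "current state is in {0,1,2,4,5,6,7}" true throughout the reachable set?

Allowed set {0,1,2,4,5,6,7}
Reach set: {0,1,3,4,5,6,7}
  0: ok
  1: ok
  3: outside
  4: ok
  5: ok
  6: ok
  7: ok
witness against invariant: c·tau·c → 3

Answer: INVARIANT VIOLATED at state 3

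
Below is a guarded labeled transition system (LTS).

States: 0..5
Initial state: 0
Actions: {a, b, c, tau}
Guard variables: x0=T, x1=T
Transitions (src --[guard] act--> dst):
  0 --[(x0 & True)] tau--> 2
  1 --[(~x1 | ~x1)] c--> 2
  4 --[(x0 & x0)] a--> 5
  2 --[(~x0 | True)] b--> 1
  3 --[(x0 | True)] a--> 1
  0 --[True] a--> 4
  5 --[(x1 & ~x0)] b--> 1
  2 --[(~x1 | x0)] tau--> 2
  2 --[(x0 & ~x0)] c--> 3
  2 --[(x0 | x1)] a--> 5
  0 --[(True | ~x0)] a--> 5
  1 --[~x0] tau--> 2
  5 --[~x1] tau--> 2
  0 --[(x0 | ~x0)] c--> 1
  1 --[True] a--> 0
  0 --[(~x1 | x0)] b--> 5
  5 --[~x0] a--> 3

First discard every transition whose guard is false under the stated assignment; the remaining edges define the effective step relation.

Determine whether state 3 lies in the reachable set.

11 transition(s) survive guard evaluation.
L0 = {0}
L1 = {1,2,4,5}  now seen {0,1,2,4,5}
R = {0,1,2,4,5}

Answer: UNREACHABLE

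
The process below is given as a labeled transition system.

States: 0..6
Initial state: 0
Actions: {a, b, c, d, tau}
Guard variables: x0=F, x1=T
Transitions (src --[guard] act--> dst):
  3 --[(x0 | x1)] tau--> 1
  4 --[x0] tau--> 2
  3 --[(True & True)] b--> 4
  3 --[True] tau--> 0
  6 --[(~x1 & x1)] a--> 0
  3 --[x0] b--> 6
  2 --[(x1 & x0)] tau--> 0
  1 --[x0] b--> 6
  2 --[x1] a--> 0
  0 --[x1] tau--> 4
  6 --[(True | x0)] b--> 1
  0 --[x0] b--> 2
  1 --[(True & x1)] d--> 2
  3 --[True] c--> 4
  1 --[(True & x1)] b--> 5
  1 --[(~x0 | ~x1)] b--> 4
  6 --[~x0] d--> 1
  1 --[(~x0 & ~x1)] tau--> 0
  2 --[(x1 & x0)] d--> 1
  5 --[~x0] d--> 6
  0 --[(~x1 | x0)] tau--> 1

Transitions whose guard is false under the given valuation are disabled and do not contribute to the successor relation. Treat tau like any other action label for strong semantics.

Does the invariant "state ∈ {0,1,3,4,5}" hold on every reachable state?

Inv-set: {0,1,3,4,5}
Reachable = {0,4}
  0: ok
  4: ok

Answer: INVARIANT HOLDS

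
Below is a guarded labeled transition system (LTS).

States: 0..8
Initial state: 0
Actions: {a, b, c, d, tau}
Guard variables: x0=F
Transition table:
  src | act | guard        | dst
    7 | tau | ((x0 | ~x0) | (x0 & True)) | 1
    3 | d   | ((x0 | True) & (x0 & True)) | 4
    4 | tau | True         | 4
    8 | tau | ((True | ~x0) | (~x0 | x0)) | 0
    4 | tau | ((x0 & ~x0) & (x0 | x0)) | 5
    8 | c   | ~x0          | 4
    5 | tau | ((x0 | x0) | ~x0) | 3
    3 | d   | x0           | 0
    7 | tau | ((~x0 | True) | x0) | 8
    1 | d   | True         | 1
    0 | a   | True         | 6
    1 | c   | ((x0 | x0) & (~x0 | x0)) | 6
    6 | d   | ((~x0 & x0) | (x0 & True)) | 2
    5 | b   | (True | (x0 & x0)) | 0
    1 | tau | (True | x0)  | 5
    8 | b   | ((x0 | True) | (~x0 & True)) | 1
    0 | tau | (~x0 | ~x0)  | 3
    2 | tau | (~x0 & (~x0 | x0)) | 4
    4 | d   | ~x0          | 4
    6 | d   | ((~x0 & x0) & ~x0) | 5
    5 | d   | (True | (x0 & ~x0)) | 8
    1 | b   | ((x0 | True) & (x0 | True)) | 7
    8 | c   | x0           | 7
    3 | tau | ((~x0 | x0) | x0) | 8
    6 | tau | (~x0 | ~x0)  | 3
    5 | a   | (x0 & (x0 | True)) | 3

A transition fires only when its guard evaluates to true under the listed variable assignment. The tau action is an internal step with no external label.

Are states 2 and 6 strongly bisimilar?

Bisimulation quotient by refinement:
  round 0: {{0,1,2,3,4,5,6,7,8}}
  round 1: {{0},{1,5},{2,3,6,7},{4},{8}}
  round 2: {{0},{1},{2},{3},{4},{5},{6},{7},{8}}
Fixed point at round 3; 9 class(es).
2∈{2}, 6∈{6}

Answer: NOT BISIMILAR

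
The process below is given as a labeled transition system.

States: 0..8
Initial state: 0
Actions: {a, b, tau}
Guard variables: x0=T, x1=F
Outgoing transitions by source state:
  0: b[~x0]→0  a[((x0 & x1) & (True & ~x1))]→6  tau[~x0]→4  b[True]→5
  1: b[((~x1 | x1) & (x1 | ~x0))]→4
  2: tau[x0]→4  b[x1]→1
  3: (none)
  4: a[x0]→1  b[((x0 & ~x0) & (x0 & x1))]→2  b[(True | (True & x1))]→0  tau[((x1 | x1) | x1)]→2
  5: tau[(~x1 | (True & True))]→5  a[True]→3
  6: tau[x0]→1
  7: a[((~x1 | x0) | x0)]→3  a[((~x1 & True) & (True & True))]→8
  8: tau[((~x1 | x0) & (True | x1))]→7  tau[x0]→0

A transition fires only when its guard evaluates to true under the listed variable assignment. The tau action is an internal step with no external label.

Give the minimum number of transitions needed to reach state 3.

Answer: 2

Working:
Layered search for 3:
  depth 0: {0}
  depth 1: {5}
  depth 2: {3}
3 enters at depth 2; path b·a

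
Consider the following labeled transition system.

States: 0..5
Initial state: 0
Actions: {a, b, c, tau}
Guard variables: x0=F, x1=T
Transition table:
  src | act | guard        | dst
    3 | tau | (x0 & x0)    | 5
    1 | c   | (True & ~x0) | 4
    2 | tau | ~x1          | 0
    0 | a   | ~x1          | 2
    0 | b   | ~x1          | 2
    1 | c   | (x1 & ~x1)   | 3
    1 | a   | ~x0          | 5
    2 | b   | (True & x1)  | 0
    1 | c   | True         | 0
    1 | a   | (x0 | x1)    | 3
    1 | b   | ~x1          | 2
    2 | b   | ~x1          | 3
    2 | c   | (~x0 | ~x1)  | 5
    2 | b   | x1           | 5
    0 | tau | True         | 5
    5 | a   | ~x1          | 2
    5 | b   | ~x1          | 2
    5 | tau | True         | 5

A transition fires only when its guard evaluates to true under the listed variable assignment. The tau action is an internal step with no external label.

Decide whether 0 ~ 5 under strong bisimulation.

Compute ~ classes (split until stable):
  P[0] = {{0,1,2,3,4,5}}
  P[1] = {{0,5},{1},{2},{3,4}}
stable after 2 split(s): 4 block(s)
[0]={0,5}  [5]={0,5}

Answer: BISIMILAR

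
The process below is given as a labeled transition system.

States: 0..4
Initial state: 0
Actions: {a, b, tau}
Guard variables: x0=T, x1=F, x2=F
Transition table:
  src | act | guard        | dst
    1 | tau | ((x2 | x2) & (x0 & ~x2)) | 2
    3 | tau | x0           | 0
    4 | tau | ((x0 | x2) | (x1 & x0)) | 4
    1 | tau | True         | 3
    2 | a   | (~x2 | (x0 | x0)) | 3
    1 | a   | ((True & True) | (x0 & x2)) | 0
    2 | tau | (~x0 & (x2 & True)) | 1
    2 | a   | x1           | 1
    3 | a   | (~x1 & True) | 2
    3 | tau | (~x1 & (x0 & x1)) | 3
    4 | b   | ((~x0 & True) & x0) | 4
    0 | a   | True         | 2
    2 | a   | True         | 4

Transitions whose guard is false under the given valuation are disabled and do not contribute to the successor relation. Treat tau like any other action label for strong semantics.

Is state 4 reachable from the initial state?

Answer: REACHABLE

Analysis:
8 transition(s) survive guard evaluation.
L0 = {0}
L1 = {2}  now seen {0,2}
L2 = {3,4}  now seen {0,2,3,4}
Reachable = {0,2,3,4}
Path to 4: a·a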